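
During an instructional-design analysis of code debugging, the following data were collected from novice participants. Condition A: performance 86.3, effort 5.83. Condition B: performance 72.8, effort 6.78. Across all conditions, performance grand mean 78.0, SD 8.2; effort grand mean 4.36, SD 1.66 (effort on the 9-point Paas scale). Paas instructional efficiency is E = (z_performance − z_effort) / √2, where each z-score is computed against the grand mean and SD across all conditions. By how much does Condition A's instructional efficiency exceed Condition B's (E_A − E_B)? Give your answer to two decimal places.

Condition A: z_P = (86.3 − 78.0)/8.2 = 1.0122; z_E = (5.83 − 4.36)/1.66 = 0.8855; E_A = (1.0122 − 0.8855)/√2 = 0.0896.
Condition B: z_P = (72.8 − 78.0)/8.2 = -0.6341; z_E = (6.78 − 4.36)/1.66 = 1.4578; E_B = (-0.6341 − 1.4578)/√2 = -1.4792.
E_A − E_B = 0.0896 − (-1.4792) = 1.5688 ≈ 1.57.

1.57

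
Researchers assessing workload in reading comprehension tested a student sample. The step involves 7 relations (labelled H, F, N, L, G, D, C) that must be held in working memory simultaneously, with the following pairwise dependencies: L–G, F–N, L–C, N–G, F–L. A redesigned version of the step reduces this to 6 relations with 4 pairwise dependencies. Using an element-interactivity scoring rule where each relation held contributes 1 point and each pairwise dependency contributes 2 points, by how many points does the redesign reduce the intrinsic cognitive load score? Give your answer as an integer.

3

Original: 7 × 1 + 5 × 2 = 7 + 10 = 17.
Redesigned: 6 × 1 + 4 × 2 = 6 + 8 = 14.
Reduction = 17 − 14 = 3.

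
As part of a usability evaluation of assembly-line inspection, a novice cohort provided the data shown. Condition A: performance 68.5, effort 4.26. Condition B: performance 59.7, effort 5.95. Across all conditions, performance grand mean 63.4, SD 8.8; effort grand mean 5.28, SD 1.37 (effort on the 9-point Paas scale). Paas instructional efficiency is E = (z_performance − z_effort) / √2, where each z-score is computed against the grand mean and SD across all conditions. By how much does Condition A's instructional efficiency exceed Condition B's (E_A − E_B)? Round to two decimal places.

Condition A: z_P = (68.5 − 63.4)/8.8 = 0.5795; z_E = (4.26 − 5.28)/1.37 = -0.7445; E_A = (0.5795 − (-0.7445))/√2 = 0.9362.
Condition B: z_P = (59.7 − 63.4)/8.8 = -0.4205; z_E = (5.95 − 5.28)/1.37 = 0.4891; E_B = (-0.4205 − 0.4891)/√2 = -0.6432.
E_A − E_B = 0.9362 − (-0.6432) = 1.5794 ≈ 1.58.

1.58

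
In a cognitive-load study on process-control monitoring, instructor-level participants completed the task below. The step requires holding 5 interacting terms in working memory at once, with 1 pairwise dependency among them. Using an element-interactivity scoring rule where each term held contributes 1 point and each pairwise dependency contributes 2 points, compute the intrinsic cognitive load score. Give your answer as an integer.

7

Element contribution: 5 × 1 = 5.
Interaction contribution: 1 × 2 = 2.
Intrinsic load = 5 + 2 = 7.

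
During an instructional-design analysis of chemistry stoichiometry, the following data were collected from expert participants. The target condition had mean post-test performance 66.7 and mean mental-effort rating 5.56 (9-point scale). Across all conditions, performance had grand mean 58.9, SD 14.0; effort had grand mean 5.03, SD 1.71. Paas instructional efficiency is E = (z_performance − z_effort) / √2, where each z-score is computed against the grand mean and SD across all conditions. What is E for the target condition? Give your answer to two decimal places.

z_performance = (66.7 − 58.9) / 14.0 = 7.8000 / 14.0 = 0.5571.
z_effort = (5.56 − 5.03) / 1.71 = 0.5300 / 1.71 = 0.3099.
z_P − z_E = 0.5571 − 0.3099 = 0.2472.
E = 0.2472 / √2 = 0.2472 / 1.41421 = 0.1748 ≈ 0.17.

0.17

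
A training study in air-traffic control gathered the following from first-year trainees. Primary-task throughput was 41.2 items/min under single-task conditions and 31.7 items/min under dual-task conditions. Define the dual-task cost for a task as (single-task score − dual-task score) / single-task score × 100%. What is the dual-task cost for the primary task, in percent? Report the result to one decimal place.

Cost = (41.2 − 31.7) / 41.2 × 100%
     = 9.5000 / 41.2 × 100% = 23.0583%.
≈ 23.1%.

23.1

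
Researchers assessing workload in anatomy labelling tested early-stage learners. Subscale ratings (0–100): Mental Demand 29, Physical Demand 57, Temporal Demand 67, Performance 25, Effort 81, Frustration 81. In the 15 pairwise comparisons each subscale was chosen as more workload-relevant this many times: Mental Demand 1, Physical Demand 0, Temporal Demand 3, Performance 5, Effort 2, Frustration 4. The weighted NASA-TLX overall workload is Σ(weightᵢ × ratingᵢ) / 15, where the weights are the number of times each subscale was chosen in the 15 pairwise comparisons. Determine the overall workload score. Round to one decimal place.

56.1

The tallies are the weights (they sum to 15).
Weighted sum = 1·29 + 0·57 + 3·67 + 5·25 + 2·81 + 4·81
            = 29 + 0 + 201 + 125 + 162 + 324 = 841.
Overall workload = 841 / 15 = 56.0667 ≈ 56.1.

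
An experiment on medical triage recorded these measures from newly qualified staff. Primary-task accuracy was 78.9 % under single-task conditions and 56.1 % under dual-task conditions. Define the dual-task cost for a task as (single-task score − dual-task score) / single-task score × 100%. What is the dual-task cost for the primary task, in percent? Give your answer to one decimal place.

Cost = (78.9 − 56.1) / 78.9 × 100%
     = 22.8000 / 78.9 × 100% = 28.8973%.
≈ 28.9%.

28.9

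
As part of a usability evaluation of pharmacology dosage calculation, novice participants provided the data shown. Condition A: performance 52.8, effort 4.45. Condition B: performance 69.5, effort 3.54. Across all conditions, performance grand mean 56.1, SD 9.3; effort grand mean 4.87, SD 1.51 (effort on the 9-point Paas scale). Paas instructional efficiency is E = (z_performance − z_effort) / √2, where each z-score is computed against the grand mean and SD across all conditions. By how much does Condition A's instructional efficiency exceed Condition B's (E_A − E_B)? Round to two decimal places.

Condition A: z_P = (52.8 − 56.1)/9.3 = -0.3548; z_E = (4.45 − 4.87)/1.51 = -0.2781; E_A = (-0.3548 − (-0.2781))/√2 = -0.0542.
Condition B: z_P = (69.5 − 56.1)/9.3 = 1.4409; z_E = (3.54 − 4.87)/1.51 = -0.8808; E_B = (1.4409 − (-0.8808))/√2 = 1.6417.
E_A − E_B = -0.0542 − 1.6417 = -1.6959 ≈ -1.70.

-1.70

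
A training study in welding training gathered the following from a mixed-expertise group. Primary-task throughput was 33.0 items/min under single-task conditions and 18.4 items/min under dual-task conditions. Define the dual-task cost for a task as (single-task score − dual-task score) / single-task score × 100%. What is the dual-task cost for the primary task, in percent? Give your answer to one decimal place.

Cost = (33.0 − 18.4) / 33.0 × 100%
     = 14.6000 / 33.0 × 100% = 44.2424%.
≈ 44.2%.

44.2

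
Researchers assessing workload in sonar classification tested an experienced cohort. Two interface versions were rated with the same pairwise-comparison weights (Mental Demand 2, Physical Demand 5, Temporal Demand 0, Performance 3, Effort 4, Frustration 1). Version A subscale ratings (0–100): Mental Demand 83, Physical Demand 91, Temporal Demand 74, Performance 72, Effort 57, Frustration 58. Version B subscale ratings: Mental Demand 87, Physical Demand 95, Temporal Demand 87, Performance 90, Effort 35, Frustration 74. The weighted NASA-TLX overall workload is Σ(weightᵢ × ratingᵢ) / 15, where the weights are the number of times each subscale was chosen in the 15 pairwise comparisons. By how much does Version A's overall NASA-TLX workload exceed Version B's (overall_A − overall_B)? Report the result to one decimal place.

-0.7

Version A weighted sum = 2·83 + 5·91 + 0·74 + 3·72 + 4·57 + 1·58 = 166 + 455 + 0 + 216 + 228 + 58 = 1123; overall_A = 1123/15 = 74.8667.
Version B weighted sum = 2·87 + 5·95 + 0·87 + 3·90 + 4·35 + 1·74 = 174 + 475 + 0 + 270 + 140 + 74 = 1133; overall_B = 1133/15 = 75.5333.
Difference = 74.8667 − 75.5333 = -0.6666 ≈ -0.7.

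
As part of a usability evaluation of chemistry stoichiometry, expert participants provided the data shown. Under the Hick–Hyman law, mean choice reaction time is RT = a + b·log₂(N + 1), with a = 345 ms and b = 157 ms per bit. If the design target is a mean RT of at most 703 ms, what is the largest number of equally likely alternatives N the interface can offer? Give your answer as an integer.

3

Set 345 + 157·log₂(N + 1) ≤ 703.
log₂(N + 1) ≤ (703 − 345) / 157 = 2.2803.
N + 1 ≤ 2^2.2803 = 4.8578.
N ≤ 3.8578, so the largest integer N is 3.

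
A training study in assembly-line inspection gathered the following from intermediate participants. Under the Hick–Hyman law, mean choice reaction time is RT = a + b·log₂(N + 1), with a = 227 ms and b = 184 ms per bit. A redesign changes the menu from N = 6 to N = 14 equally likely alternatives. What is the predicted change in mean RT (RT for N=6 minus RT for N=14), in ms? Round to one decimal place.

-202.3

RT(6) = 227 + 184·log₂(7) = 227 + 184·2.8074 = 743.5616 ms.
RT(14) = 227 + 184·log₂(15) = 227 + 184·3.9069 = 945.8696 ms.
Difference = 743.5616 − 945.8696 = -202.3080 ≈ -202.3 ms.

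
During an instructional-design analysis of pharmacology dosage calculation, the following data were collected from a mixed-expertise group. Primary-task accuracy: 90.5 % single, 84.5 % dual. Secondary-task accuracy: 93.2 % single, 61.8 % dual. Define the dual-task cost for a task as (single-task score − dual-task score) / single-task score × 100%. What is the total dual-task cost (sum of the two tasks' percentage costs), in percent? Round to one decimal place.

Primary cost = (90.5 − 84.5) / 90.5 × 100% = 6.6298%.
Secondary cost = (93.2 − 61.8) / 93.2 × 100% = 33.6910%.
Total = 6.6298% + 33.6910% = 40.3208% ≈ 40.3%.

40.3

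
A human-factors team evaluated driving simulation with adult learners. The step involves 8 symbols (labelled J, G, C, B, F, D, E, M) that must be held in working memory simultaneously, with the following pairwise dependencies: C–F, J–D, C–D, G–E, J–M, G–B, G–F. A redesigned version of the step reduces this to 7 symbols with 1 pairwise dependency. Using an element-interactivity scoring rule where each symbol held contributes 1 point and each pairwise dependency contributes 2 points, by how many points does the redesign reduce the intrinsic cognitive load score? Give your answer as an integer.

13

Original: 8 × 1 + 7 × 2 = 8 + 14 = 22.
Redesigned: 7 × 1 + 1 × 2 = 7 + 2 = 9.
Reduction = 22 − 9 = 13.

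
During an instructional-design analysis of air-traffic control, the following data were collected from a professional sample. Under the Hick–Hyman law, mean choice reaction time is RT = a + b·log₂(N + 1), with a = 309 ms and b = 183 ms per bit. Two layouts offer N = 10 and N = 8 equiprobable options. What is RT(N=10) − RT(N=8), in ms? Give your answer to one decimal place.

RT(10) = 309 + 183·log₂(11) = 309 + 183·3.4594 = 942.0702 ms.
RT(8) = 309 + 183·log₂(9) = 309 + 183·3.1699 = 889.0917 ms.
Difference = 942.0702 − 889.0917 = 52.9785 ≈ 53.0 ms.

53.0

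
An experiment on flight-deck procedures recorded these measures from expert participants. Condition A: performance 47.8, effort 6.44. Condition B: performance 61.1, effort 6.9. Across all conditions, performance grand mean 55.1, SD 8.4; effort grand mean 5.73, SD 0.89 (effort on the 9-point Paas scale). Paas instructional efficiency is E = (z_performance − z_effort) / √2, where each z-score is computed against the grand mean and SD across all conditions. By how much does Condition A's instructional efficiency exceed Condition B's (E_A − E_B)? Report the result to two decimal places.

Condition A: z_P = (47.8 − 55.1)/8.4 = -0.8690; z_E = (6.44 − 5.73)/0.89 = 0.7978; E_A = (-0.8690 − 0.7978)/√2 = -1.1786.
Condition B: z_P = (61.1 − 55.1)/8.4 = 0.7143; z_E = (6.9 − 5.73)/0.89 = 1.3146; E_B = (0.7143 − 1.3146)/√2 = -0.4245.
E_A − E_B = -1.1786 − (-0.4245) = -0.7541 ≈ -0.75.

-0.75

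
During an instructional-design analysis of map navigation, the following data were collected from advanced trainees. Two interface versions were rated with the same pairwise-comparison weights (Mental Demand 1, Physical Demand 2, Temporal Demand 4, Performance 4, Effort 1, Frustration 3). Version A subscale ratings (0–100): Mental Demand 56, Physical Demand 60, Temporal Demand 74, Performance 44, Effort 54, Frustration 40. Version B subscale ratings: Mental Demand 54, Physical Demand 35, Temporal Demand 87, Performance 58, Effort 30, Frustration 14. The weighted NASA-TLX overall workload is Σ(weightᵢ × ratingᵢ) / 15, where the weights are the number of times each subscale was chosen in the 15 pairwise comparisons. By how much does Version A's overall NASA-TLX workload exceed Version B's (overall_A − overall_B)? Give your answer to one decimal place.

3.1

Version A weighted sum = 1·56 + 2·60 + 4·74 + 4·44 + 1·54 + 3·40 = 56 + 120 + 296 + 176 + 54 + 120 = 822; overall_A = 822/15 = 54.8000.
Version B weighted sum = 1·54 + 2·35 + 4·87 + 4·58 + 1·30 + 3·14 = 54 + 70 + 348 + 232 + 30 + 42 = 776; overall_B = 776/15 = 51.7333.
Difference = 54.8000 − 51.7333 = 3.0667 ≈ 3.1.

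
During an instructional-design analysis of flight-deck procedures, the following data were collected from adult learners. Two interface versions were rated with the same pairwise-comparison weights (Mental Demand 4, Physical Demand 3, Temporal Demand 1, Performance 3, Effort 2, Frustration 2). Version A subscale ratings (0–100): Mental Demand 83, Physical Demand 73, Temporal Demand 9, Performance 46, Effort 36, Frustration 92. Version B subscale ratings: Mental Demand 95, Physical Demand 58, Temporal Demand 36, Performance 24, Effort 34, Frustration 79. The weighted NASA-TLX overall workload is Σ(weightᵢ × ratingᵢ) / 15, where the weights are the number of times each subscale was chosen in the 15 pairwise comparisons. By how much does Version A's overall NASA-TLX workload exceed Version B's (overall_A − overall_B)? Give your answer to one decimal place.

Version A weighted sum = 4·83 + 3·73 + 1·9 + 3·46 + 2·36 + 2·92 = 332 + 219 + 9 + 138 + 72 + 184 = 954; overall_A = 954/15 = 63.6000.
Version B weighted sum = 4·95 + 3·58 + 1·36 + 3·24 + 2·34 + 2·79 = 380 + 174 + 36 + 72 + 68 + 158 = 888; overall_B = 888/15 = 59.2000.
Difference = 63.6000 − 59.2000 = 4.4000 ≈ 4.4.

4.4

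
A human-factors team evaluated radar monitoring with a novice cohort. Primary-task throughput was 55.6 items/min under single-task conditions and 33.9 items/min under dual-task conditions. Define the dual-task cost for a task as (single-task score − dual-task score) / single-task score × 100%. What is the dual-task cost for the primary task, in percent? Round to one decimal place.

39.0

Cost = (55.6 − 33.9) / 55.6 × 100%
     = 21.7000 / 55.6 × 100% = 39.0288%.
≈ 39.0%.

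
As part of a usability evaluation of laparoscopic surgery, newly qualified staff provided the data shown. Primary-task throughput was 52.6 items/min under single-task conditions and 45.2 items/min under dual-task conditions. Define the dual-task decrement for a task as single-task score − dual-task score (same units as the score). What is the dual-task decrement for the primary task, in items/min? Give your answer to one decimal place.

Decrement = 52.6 − 45.2 = 7.4000 items/min ≈ 7.4 items/min.

7.4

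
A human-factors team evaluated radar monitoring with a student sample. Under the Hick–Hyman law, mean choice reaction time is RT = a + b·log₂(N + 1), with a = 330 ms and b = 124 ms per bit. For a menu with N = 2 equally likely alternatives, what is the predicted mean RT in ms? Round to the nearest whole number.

527

log₂(2 + 1) = log₂(3) = 1.5850.
RT = 330 + 124 × 1.5850 = 330 + 196.5400 = 526.5400 ms.
≈ 527 ms.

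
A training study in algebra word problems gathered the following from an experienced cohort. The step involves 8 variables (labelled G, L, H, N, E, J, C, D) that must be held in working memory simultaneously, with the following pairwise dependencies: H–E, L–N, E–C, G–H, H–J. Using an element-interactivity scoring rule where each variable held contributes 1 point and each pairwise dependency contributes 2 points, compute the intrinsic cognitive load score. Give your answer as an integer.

18

Count of variables held simultaneously: 8.
Count of pairwise dependencies listed: 5.
Element contribution: 8 × 1 = 8.
Interaction contribution: 5 × 2 = 10.
Intrinsic load = 8 + 10 = 18.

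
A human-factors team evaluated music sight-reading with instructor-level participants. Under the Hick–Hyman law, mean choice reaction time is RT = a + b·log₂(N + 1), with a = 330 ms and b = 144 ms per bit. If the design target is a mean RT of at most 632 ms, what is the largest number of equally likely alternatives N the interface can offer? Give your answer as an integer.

3

Set 330 + 144·log₂(N + 1) ≤ 632.
log₂(N + 1) ≤ (632 − 330) / 144 = 2.0972.
N + 1 ≤ 2^2.0972 = 4.2788.
N ≤ 3.2788, so the largest integer N is 3.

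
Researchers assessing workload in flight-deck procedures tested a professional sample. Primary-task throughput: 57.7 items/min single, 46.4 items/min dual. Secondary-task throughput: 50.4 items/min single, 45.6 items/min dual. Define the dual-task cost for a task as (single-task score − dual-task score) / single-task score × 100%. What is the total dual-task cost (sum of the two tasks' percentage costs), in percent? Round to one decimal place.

29.1

Primary cost = (57.7 − 46.4) / 57.7 × 100% = 19.5841%.
Secondary cost = (50.4 − 45.6) / 50.4 × 100% = 9.5238%.
Total = 19.5841% + 9.5238% = 29.1079% ≈ 29.1%.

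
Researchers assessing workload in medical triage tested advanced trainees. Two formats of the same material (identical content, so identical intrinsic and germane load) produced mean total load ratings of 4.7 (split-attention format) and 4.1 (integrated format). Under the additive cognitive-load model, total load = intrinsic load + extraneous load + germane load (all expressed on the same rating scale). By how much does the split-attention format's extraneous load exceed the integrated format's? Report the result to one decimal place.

Intrinsic and germane load are equal across formats, so the difference in total load equals the difference in extraneous load.
Extraneous-load difference = 4.7 − 4.1 = 0.6.

0.6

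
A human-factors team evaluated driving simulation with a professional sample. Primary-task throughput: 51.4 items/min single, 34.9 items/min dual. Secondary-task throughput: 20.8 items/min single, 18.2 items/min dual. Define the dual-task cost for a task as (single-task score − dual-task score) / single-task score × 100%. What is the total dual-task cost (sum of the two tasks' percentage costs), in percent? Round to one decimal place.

Primary cost = (51.4 − 34.9) / 51.4 × 100% = 32.1012%.
Secondary cost = (20.8 − 18.2) / 20.8 × 100% = 12.5000%.
Total = 32.1012% + 12.5000% = 44.6012% ≈ 44.6%.

44.6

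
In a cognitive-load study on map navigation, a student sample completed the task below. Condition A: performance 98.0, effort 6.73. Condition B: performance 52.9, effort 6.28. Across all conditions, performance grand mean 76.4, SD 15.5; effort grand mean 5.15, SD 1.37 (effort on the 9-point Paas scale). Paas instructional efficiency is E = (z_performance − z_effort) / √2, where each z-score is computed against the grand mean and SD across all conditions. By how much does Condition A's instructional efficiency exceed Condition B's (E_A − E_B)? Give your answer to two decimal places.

1.83

Condition A: z_P = (98.0 − 76.4)/15.5 = 1.3935; z_E = (6.73 − 5.15)/1.37 = 1.1533; E_A = (1.3935 − 1.1533)/√2 = 0.1698.
Condition B: z_P = (52.9 − 76.4)/15.5 = -1.5161; z_E = (6.28 − 5.15)/1.37 = 0.8248; E_B = (-1.5161 − 0.8248)/√2 = -1.6553.
E_A − E_B = 0.1698 − (-1.6553) = 1.8251 ≈ 1.83.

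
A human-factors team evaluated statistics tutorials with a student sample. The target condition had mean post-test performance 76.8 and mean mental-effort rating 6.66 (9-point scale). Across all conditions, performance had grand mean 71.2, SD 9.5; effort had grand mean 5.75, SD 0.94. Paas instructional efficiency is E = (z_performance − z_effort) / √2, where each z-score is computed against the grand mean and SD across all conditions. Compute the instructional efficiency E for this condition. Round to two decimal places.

z_performance = (76.8 − 71.2) / 9.5 = 5.6000 / 9.5 = 0.5895.
z_effort = (6.66 − 5.75) / 0.94 = 0.9100 / 0.94 = 0.9681.
z_P − z_E = 0.5895 − 0.9681 = -0.3786.
E = -0.3786 / √2 = -0.3786 / 1.41421 = -0.2677 ≈ -0.27.

-0.27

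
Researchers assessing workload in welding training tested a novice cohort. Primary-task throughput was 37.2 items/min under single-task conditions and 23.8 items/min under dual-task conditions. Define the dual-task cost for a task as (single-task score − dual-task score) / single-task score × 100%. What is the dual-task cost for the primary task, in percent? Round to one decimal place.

Cost = (37.2 − 23.8) / 37.2 × 100%
     = 13.4000 / 37.2 × 100% = 36.0215%.
≈ 36.0%.

36.0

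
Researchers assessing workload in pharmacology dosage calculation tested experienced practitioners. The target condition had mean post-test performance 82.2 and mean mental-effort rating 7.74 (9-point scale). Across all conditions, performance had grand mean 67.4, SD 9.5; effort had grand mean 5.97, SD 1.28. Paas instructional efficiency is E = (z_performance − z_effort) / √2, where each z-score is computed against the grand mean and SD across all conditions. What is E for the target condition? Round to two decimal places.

0.12

z_performance = (82.2 − 67.4) / 9.5 = 14.8000 / 9.5 = 1.5579.
z_effort = (7.74 − 5.97) / 1.28 = 1.7700 / 1.28 = 1.3828.
z_P − z_E = 1.5579 − 1.3828 = 0.1751.
E = 0.1751 / √2 = 0.1751 / 1.41421 = 0.1238 ≈ 0.12.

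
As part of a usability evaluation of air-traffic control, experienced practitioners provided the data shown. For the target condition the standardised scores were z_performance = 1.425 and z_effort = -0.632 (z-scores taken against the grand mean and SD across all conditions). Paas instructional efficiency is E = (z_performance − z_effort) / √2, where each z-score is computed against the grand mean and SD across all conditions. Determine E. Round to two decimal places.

1.45

z_P − z_E = 1.425 − (-0.632) = 2.0570.
E = 2.0570 / √2 = 2.0570 / 1.41421 = 1.4545 ≈ 1.45.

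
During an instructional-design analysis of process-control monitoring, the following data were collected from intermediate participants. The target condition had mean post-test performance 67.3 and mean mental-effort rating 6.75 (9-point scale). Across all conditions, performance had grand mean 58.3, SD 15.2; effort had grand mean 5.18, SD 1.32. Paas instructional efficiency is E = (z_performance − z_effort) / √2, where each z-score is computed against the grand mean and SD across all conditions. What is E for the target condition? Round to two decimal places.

z_performance = (67.3 − 58.3) / 15.2 = 9.0000 / 15.2 = 0.5921.
z_effort = (6.75 − 5.18) / 1.32 = 1.5700 / 1.32 = 1.1894.
z_P − z_E = 0.5921 − 1.1894 = -0.5973.
E = -0.5973 / √2 = -0.5973 / 1.41421 = -0.4224 ≈ -0.42.

-0.42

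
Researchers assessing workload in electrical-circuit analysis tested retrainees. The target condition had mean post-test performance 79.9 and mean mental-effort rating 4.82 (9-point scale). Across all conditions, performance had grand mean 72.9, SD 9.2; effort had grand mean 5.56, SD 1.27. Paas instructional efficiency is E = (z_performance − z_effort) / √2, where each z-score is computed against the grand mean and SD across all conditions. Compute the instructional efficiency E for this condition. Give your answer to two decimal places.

0.95

z_performance = (79.9 − 72.9) / 9.2 = 7.0000 / 9.2 = 0.7609.
z_effort = (4.82 − 5.56) / 1.27 = -0.7400 / 1.27 = -0.5827.
z_P − z_E = 0.7609 − (-0.5827) = 1.3436.
E = 1.3436 / √2 = 1.3436 / 1.41421 = 0.9501 ≈ 0.95.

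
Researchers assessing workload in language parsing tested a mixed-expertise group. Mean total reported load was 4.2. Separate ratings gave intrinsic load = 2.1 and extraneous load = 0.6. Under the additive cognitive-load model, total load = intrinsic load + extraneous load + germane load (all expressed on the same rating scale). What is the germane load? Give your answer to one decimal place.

germane load = total − intrinsic − extraneous
             = 4.2 − 2.1 − 0.6 = 1.5.

1.5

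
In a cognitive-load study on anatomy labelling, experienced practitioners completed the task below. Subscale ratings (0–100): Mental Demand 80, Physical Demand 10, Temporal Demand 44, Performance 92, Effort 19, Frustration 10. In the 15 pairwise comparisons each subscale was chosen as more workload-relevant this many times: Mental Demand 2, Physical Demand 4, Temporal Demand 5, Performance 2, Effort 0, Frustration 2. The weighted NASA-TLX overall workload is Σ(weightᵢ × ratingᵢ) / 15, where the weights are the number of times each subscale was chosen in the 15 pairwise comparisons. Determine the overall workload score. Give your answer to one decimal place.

41.6

The tallies are the weights (they sum to 15).
Weighted sum = 2·80 + 4·10 + 5·44 + 2·92 + 0·19 + 2·10
            = 160 + 40 + 220 + 184 + 0 + 20 = 624.
Overall workload = 624 / 15 = 41.6000 ≈ 41.6.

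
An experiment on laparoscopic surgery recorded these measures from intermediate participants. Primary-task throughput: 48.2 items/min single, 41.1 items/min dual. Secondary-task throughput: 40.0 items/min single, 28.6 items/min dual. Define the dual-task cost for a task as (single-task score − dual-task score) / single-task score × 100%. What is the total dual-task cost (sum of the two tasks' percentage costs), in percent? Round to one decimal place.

43.2

Primary cost = (48.2 − 41.1) / 48.2 × 100% = 14.7303%.
Secondary cost = (40.0 − 28.6) / 40.0 × 100% = 28.5000%.
Total = 14.7303% + 28.5000% = 43.2303% ≈ 43.2%.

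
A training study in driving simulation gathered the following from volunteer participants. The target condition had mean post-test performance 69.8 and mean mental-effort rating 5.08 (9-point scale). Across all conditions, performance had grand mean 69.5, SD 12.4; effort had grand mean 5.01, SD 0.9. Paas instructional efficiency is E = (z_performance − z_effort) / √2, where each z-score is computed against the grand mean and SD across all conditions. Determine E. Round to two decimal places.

-0.04

z_performance = (69.8 − 69.5) / 12.4 = 0.3000 / 12.4 = 0.0242.
z_effort = (5.08 − 5.01) / 0.9 = 0.0700 / 0.9 = 0.0778.
z_P − z_E = 0.0242 − 0.0778 = -0.0536.
E = -0.0536 / √2 = -0.0536 / 1.41421 = -0.0379 ≈ -0.04.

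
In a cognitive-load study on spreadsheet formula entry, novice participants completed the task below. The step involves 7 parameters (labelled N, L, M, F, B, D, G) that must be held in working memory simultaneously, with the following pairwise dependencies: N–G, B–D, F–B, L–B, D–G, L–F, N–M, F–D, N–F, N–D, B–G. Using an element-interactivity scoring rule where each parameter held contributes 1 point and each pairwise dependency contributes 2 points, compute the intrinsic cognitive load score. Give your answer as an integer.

Count of parameters held simultaneously: 7.
Count of pairwise dependencies listed: 11.
Element contribution: 7 × 1 = 7.
Interaction contribution: 11 × 2 = 22.
Intrinsic load = 7 + 22 = 29.

29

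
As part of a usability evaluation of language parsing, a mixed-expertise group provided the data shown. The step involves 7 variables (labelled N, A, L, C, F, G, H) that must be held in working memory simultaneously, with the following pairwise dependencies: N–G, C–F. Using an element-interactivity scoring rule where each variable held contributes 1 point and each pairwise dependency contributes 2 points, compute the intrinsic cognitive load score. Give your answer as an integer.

11

Count of variables held simultaneously: 7.
Count of pairwise dependencies listed: 2.
Element contribution: 7 × 1 = 7.
Interaction contribution: 2 × 2 = 4.
Intrinsic load = 7 + 4 = 11.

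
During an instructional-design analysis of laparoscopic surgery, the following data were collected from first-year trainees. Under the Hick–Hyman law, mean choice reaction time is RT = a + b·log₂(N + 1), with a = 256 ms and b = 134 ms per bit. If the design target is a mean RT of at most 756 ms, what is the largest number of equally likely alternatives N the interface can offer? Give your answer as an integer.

12

Set 256 + 134·log₂(N + 1) ≤ 756.
log₂(N + 1) ≤ (756 − 256) / 134 = 3.7313.
N + 1 ≤ 2^3.7313 = 13.2811.
N ≤ 12.2811, so the largest integer N is 12.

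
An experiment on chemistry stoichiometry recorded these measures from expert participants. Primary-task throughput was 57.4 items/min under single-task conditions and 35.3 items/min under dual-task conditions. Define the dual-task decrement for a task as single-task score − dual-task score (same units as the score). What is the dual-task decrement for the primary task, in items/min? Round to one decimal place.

22.1

Decrement = 57.4 − 35.3 = 22.1000 items/min ≈ 22.1 items/min.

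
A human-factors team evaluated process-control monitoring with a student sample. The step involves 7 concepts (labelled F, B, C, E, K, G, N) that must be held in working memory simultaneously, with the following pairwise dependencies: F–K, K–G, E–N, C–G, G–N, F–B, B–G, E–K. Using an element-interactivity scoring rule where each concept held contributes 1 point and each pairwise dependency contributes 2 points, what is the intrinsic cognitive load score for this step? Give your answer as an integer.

Count of concepts held simultaneously: 7.
Count of pairwise dependencies listed: 8.
Element contribution: 7 × 1 = 7.
Interaction contribution: 8 × 2 = 16.
Intrinsic load = 7 + 16 = 23.

23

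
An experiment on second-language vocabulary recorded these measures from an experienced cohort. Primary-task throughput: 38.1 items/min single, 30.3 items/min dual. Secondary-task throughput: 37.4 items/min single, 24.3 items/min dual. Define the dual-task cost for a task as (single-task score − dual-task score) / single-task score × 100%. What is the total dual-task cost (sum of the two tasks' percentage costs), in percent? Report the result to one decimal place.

55.5

Primary cost = (38.1 − 30.3) / 38.1 × 100% = 20.4724%.
Secondary cost = (37.4 − 24.3) / 37.4 × 100% = 35.0267%.
Total = 20.4724% + 35.0267% = 55.4991% ≈ 55.5%.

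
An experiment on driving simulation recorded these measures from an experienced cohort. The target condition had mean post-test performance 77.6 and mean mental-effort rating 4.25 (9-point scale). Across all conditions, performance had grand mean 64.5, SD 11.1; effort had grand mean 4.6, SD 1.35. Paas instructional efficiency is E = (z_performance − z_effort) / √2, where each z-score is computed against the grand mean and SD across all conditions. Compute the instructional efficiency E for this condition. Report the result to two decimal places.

z_performance = (77.6 − 64.5) / 11.1 = 13.1000 / 11.1 = 1.1802.
z_effort = (4.25 − 4.6) / 1.35 = -0.3500 / 1.35 = -0.2593.
z_P − z_E = 1.1802 − (-0.2593) = 1.4395.
E = 1.4395 / √2 = 1.4395 / 1.41421 = 1.0179 ≈ 1.02.

1.02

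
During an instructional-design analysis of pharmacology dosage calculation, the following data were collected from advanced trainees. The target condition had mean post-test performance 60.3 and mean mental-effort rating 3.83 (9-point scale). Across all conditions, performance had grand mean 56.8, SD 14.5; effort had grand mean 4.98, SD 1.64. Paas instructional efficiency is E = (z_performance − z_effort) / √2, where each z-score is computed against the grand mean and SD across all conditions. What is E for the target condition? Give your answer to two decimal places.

z_performance = (60.3 − 56.8) / 14.5 = 3.5000 / 14.5 = 0.2414.
z_effort = (3.83 − 4.98) / 1.64 = -1.1500 / 1.64 = -0.7012.
z_P − z_E = 0.2414 − (-0.7012) = 0.9426.
E = 0.9426 / √2 = 0.9426 / 1.41421 = 0.6665 ≈ 0.67.

0.67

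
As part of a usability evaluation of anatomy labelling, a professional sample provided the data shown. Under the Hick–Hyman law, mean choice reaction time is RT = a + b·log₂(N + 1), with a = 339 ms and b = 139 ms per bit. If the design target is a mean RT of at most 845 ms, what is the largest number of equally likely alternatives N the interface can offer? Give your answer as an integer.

11

Set 339 + 139·log₂(N + 1) ≤ 845.
log₂(N + 1) ≤ (845 − 339) / 139 = 3.6403.
N + 1 ≤ 2^3.6403 = 12.4692.
N ≤ 11.4692, so the largest integer N is 11.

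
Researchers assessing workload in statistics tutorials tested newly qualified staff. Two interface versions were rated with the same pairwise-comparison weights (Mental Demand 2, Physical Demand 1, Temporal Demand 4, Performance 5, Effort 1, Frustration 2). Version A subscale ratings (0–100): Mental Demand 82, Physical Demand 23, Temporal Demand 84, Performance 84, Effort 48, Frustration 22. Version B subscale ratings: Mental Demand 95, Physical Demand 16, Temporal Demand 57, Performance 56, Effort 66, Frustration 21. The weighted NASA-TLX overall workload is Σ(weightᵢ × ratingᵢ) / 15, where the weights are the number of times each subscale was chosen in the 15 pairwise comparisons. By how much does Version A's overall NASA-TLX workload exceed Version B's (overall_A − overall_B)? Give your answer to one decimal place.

Version A weighted sum = 2·82 + 1·23 + 4·84 + 5·84 + 1·48 + 2·22 = 164 + 23 + 336 + 420 + 48 + 44 = 1035; overall_A = 1035/15 = 69.0000.
Version B weighted sum = 2·95 + 1·16 + 4·57 + 5·56 + 1·66 + 2·21 = 190 + 16 + 228 + 280 + 66 + 42 = 822; overall_B = 822/15 = 54.8000.
Difference = 69.0000 − 54.8000 = 14.2000 ≈ 14.2.

14.2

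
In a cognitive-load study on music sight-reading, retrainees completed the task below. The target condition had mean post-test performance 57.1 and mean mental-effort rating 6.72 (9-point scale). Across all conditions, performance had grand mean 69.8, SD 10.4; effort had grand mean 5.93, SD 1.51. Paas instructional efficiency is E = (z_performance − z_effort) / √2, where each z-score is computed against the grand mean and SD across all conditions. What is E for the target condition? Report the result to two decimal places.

z_performance = (57.1 − 69.8) / 10.4 = -12.7000 / 10.4 = -1.2212.
z_effort = (6.72 − 5.93) / 1.51 = 0.7900 / 1.51 = 0.5232.
z_P − z_E = -1.2212 − 0.5232 = -1.7444.
E = -1.7444 / √2 = -1.7444 / 1.41421 = -1.2335 ≈ -1.23.

-1.23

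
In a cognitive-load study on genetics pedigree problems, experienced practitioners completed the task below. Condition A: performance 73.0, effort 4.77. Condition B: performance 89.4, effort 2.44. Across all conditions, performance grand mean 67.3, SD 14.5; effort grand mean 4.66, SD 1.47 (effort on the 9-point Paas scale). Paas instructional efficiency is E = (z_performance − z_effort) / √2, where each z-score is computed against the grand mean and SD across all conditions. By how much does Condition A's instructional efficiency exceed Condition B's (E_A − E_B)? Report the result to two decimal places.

-1.92

Condition A: z_P = (73.0 − 67.3)/14.5 = 0.3931; z_E = (4.77 − 4.66)/1.47 = 0.0748; E_A = (0.3931 − 0.0748)/√2 = 0.2251.
Condition B: z_P = (89.4 − 67.3)/14.5 = 1.5241; z_E = (2.44 − 4.66)/1.47 = -1.5102; E_B = (1.5241 − (-1.5102))/√2 = 2.1456.
E_A − E_B = 0.2251 − 2.1456 = -1.9205 ≈ -1.92.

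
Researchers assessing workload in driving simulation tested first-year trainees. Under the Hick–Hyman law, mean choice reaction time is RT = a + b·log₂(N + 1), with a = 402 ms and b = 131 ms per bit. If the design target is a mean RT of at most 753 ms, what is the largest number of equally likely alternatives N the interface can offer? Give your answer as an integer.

Set 402 + 131·log₂(N + 1) ≤ 753.
log₂(N + 1) ≤ (753 − 402) / 131 = 2.6794.
N + 1 ≤ 2^2.6794 = 6.4059.
N ≤ 5.4059, so the largest integer N is 5.

5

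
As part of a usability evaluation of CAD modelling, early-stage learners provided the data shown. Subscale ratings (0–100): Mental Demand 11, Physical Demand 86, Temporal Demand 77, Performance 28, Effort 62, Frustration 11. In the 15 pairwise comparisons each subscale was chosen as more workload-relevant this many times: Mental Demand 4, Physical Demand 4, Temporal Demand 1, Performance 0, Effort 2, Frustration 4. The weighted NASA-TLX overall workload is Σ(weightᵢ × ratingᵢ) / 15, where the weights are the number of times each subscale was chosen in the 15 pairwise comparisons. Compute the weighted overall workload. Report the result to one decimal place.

42.2

The tallies are the weights (they sum to 15).
Weighted sum = 4·11 + 4·86 + 1·77 + 0·28 + 2·62 + 4·11
            = 44 + 344 + 77 + 0 + 124 + 44 = 633.
Overall workload = 633 / 15 = 42.2000 ≈ 42.2.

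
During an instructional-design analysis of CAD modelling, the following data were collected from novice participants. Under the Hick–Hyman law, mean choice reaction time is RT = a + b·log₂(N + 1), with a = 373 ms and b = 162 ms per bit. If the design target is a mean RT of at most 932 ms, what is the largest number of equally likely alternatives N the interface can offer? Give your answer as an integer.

9

Set 373 + 162·log₂(N + 1) ≤ 932.
log₂(N + 1) ≤ (932 − 373) / 162 = 3.4506.
N + 1 ≤ 2^3.4506 = 10.9329.
N ≤ 9.9329, so the largest integer N is 9.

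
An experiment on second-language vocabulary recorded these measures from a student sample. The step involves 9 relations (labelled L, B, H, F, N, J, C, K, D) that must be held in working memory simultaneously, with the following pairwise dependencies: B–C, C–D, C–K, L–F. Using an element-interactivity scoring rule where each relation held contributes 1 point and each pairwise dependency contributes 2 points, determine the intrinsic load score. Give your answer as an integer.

17

Count of relations held simultaneously: 9.
Count of pairwise dependencies listed: 4.
Element contribution: 9 × 1 = 9.
Interaction contribution: 4 × 2 = 8.
Intrinsic load = 9 + 8 = 17.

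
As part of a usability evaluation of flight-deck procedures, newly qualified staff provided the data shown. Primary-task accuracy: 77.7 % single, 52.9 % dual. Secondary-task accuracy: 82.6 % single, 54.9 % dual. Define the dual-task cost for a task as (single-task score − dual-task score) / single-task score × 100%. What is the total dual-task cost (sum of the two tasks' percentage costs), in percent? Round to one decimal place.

Primary cost = (77.7 − 52.9) / 77.7 × 100% = 31.9176%.
Secondary cost = (82.6 − 54.9) / 82.6 × 100% = 33.5351%.
Total = 31.9176% + 33.5351% = 65.4527% ≈ 65.5%.

65.5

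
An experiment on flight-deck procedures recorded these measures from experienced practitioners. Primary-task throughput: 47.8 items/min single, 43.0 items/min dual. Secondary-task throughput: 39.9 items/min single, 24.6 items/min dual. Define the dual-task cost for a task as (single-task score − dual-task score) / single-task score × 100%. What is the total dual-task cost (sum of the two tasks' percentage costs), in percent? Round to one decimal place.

Primary cost = (47.8 − 43.0) / 47.8 × 100% = 10.0418%.
Secondary cost = (39.9 − 24.6) / 39.9 × 100% = 38.3459%.
Total = 10.0418% + 38.3459% = 48.3877% ≈ 48.4%.

48.4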